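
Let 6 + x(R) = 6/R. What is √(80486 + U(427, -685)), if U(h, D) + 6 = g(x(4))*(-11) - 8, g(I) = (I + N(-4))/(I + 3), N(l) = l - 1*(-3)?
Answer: √723885/3 ≈ 283.60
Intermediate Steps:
x(R) = -6 + 6/R
N(l) = 3 + l (N(l) = l + 3 = 3 + l)
g(I) = (-1 + I)/(3 + I) (g(I) = (I + (3 - 4))/(I + 3) = (I - 1)/(3 + I) = (-1 + I)/(3 + I))
U(h, D) = -163/3 (U(h, D) = -6 + (((-1 + (-6 + 6/4))/(3 + (-6 + 6/4)))*(-11) - 8) = -6 + (((-1 + (-6 + 6*(¼)))/(3 + (-6 + 6*(¼))))*(-11) - 8) = -6 + (((-1 + (-6 + 3/2))/(3 + (-6 + 3/2)))*(-11) - 8) = -6 + (((-1 - 9/2)/(3 - 9/2))*(-11) - 8) = -6 + ((-11/2/(-3/2))*(-11) - 8) = -6 + (-⅔*(-11/2)*(-11) - 8) = -6 + ((11/3)*(-11) - 8) = -6 + (-121/3 - 8) = -6 - 145/3 = -163/3)
√(80486 + U(427, -685)) = √(80486 - 163/3) = √(241295/3) = √723885/3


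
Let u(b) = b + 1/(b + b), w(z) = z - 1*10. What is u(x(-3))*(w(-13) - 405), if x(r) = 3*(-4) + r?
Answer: 96514/15 ≈ 6434.3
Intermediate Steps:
w(z) = -10 + z (w(z) = z - 10 = -10 + z)
x(r) = -12 + r
u(b) = b + 1/(2*b)
u(x(-3))*(w(-13) - 405) = ((-12 - 3) + 1/(2*(-12 - 3)))*((-10 - 13) - 405) = (-15 + (½)/(-15))*(-23 - 405) = (-15 + (½)*(-1/15))*(-428) = (-15 - 1/30)*(-428) = -451/30*(-428) = 96514/15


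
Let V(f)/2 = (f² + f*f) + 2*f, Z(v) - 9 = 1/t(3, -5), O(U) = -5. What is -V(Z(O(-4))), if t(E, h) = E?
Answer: -3472/9 ≈ -385.78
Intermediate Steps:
Z(v) = 28/3 (Z(v) = 9 + 1/3 = 9 + ⅓ = 28/3)
V(f) = 4*f + 4*f² (V(f) = 2*((f² + f*f) + 2*f) = 2*((f² + f²) + 2*f) = 2*(2*f² + 2*f) = 2*(2*f + 2*f²) = 4*f + 4*f²)
-V(Z(O(-4))) = -4*28*(1 + 28/3)/3 = -4*28*31/(3*3) = -1*3472/9 = -3472/9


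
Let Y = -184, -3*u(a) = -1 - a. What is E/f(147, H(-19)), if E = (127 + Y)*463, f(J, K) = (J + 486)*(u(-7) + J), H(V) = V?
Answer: -8797/30595 ≈ -0.28753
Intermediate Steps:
u(a) = 1/3 + a/3 (u(a) = -(-1 - a)/3 = 1/3 + a/3)
f(J, K) = (-2 + J)*(486 + J) (f(J, K) = (J + 486)*((1/3 + (1/3)*(-7)) + J) = (486 + J)*((1/3 - 7/3) + J) = (486 + J)*(-2 + J) = (-2 + J)*(486 + J))
E = -26391 (E = (127 - 184)*463 = -57*463 = -26391)
E/f(147, H(-19)) = -26391/(-972 + 147**2 + 484*147) = -26391/(-972 + 21609 + 71148) = -26391/91785 = -26391*1/91785 = -8797/30595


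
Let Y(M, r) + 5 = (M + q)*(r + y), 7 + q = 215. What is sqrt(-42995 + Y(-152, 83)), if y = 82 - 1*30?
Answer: 4*I*sqrt(2215) ≈ 188.26*I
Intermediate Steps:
q = 208 (q = -7 + 215 = 208)
y = 52 (y = 82 - 30 = 52)
Y(M, r) = -5 + (52 + r)*(208 + M) (Y(M, r) = -5 + (M + 208)*(r + 52) = -5 + (208 + M)*(52 + r) = -5 + (52 + r)*(208 + M))
sqrt(-42995 + Y(-152, 83)) = sqrt(-42995 + (10811 + 52*(-152) + 208*83 - 152*83)) = sqrt(-42995 + (10811 - 7904 + 17264 - 12616)) = sqrt(-42995 + 7555) = sqrt(-35440) = 4*I*sqrt(2215)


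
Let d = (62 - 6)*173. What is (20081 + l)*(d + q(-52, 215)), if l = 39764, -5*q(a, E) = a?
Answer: 580400748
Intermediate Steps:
q(a, E) = -a/5
d = 9688 (d = 56*173 = 9688)
(20081 + l)*(d + q(-52, 215)) = (20081 + 39764)*(9688 - 1/5*(-52)) = 59845*(9688 + 52/5) = 59845*(48492/5) = 580400748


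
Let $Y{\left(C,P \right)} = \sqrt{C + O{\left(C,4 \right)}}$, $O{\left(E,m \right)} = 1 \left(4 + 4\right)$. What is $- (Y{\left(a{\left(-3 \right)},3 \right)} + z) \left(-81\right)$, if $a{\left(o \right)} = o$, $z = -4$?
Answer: $-324 + 81 \sqrt{5} \approx -142.88$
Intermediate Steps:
$O{\left(E,m \right)} = 8$ ($O{\left(E,m \right)} = 1 \cdot 8 = 8$)
$Y{\left(C,P \right)} = \sqrt{8 + C}$ ($Y{\left(C,P \right)} = \sqrt{C + 8} = \sqrt{8 + C}$)
$- (Y{\left(a{\left(-3 \right)},3 \right)} + z) \left(-81\right) = - (\sqrt{8 - 3} - 4) \left(-81\right) = - (\sqrt{5} - 4) \left(-81\right) = - (-4 + \sqrt{5}) \left(-81\right) = \left(4 - \sqrt{5}\right) \left(-81\right) = -324 + 81 \sqrt{5}$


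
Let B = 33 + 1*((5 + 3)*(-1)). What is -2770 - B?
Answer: -2795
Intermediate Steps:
B = 25 (B = 33 + 1*(8*(-1)) = 33 + 1*(-8) = 33 - 8 = 25)
-2770 - B = -2770 - 1*25 = -2770 - 25 = -2795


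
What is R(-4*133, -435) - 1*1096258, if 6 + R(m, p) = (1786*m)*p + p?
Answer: 412219421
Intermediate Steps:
R(m, p) = -6 + p + 1786*m*p (R(m, p) = -6 + ((1786*m)*p + p) = -6 + (1786*m*p + p) = -6 + (p + 1786*m*p) = -6 + p + 1786*m*p)
R(-4*133, -435) - 1*1096258 = (-6 - 435 + 1786*(-4*133)*(-435)) - 1*1096258 = (-6 - 435 + 1786*(-532)*(-435)) - 1096258 = (-6 - 435 + 413316120) - 1096258 = 413315679 - 1096258 = 412219421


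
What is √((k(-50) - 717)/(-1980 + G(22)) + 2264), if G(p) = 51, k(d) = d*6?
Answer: √936266513/643 ≈ 47.587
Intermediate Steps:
k(d) = 6*d
√((k(-50) - 717)/(-1980 + G(22)) + 2264) = √((6*(-50) - 717)/(-1980 + 51) + 2264) = √((-300 - 717)/(-1929) + 2264) = √(-1017*(-1/1929) + 2264) = √(339/643 + 2264) = √(1456091/643) = √936266513/643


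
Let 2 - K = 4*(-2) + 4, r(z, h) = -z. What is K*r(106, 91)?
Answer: -636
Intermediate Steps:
K = 6 (K = 2 - (4*(-2) + 4) = 2 - (-8 + 4) = 2 - 1*(-4) = 2 + 4 = 6)
K*r(106, 91) = 6*(-1*106) = 6*(-106) = -636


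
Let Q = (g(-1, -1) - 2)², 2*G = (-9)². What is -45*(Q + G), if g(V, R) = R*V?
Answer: -3735/2 ≈ -1867.5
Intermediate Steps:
G = 81/2 (G = (½)*(-9)² = (½)*81 = 81/2 ≈ 40.500)
Q = 1 (Q = (-1*(-1) - 2)² = (1 - 2)² = (-1)² = 1)
-45*(Q + G) = -45*(1 + 81/2) = -45*83/2 = -3735/2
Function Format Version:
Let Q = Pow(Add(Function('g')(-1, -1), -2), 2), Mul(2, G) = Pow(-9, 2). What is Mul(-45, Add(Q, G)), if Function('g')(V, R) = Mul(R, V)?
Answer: Rational(-3735, 2) ≈ -1867.5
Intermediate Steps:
G = Rational(81, 2) (G = Mul(Rational(1, 2), Pow(-9, 2)) = Mul(Rational(1, 2), 81) = Rational(81, 2) ≈ 40.500)
Q = 1 (Q = Pow(Add(Mul(-1, -1), -2), 2) = Pow(Add(1, -2), 2) = Pow(-1, 2) = 1)
Mul(-45, Add(Q, G)) = Mul(-45, Add(1, Rational(81, 2))) = Mul(-45, Rational(83, 2)) = Rational(-3735, 2)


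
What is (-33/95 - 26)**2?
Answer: 6265009/9025 ≈ 694.18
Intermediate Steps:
(-33/95 - 26)**2 = (-2503/95)**2 = 6265009/9025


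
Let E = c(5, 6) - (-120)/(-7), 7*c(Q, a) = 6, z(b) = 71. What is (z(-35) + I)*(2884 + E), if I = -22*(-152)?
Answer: 68552710/7 ≈ 9.7932e+6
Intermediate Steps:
c(Q, a) = 6/7 (c(Q, a) = (1/7)*6 = 6/7)
I = 3344
E = -114/7 (E = 6/7 - (-120)/(-7) = 6/7 - (-120)*(-1)/7 = 6/7 - 4*30/7 = 6/7 - 120/7 = -114/7 ≈ -16.286)
(z(-35) + I)*(2884 + E) = (71 + 3344)*(2884 - 114/7) = 3415*(20074/7) = 68552710/7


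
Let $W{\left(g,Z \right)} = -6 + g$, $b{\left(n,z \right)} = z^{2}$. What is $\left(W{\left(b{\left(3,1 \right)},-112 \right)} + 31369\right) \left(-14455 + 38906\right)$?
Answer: $766881164$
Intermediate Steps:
$\left(W{\left(b{\left(3,1 \right)},-112 \right)} + 31369\right) \left(-14455 + 38906\right) = \left(\left(-6 + 1^{2}\right) + 31369\right) \left(-14455 + 38906\right) = \left(\left(-6 + 1\right) + 31369\right) 24451 = \left(-5 + 31369\right) 24451 = 31364 \cdot 24451 = 766881164$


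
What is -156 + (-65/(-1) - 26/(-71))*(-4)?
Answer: -29640/71 ≈ -417.46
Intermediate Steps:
-156 + (-65/(-1) - 26/(-71))*(-4) = -156 + (-65*(-1) - 26*(-1/71))*(-4) = -156 + (65 + 26/71)*(-4) = -156 + (4641/71)*(-4) = -156 - 18564/71 = -29640/71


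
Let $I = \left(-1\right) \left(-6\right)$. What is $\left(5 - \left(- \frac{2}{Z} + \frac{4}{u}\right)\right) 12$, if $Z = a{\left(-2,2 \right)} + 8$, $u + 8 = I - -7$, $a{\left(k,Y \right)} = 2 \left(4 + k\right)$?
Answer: $\frac{262}{5} \approx 52.4$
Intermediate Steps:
$I = 6$
$a{\left(k,Y \right)} = 8 + 2 k$
$u = 5$ ($u = -8 + \left(6 - -7\right) = -8 + \left(6 + 7\right) = -8 + 13 = 5$)
$Z = 12$ ($Z = \left(8 + 2 \left(-2\right)\right) + 8 = \left(8 - 4\right) + 8 = 4 + 8 = 12$)
$\left(5 - \left(- \frac{2}{Z} + \frac{4}{u}\right)\right) 12 = \left(5 + \left(\frac{2}{12} - \frac{4}{5}\right)\right) 12 = \left(5 + \left(2 \cdot \frac{1}{12} - \frac{4}{5}\right)\right) 12 = \left(5 + \left(\frac{1}{6} - \frac{4}{5}\right)\right) 12 = \left(5 - \frac{19}{30}\right) 12 = \frac{131}{30} \cdot 12 = \frac{262}{5}$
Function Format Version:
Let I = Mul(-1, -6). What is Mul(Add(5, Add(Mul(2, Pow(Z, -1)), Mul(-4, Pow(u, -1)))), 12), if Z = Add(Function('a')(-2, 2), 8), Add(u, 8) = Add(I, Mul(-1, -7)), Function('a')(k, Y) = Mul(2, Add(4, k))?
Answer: Rational(262, 5) ≈ 52.400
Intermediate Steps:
I = 6
Function('a')(k, Y) = Add(8, Mul(2, k))
u = 5 (u = Add(-8, Add(6, Mul(-1, -7))) = Add(-8, Add(6, 7)) = Add(-8, 13) = 5)
Z = 12 (Z = Add(Add(8, Mul(2, -2)), 8) = Add(Add(8, -4), 8) = Add(4, 8) = 12)
Mul(Add(5, Add(Mul(2, Pow(Z, -1)), Mul(-4, Pow(u, -1)))), 12) = Mul(Add(5, Add(Mul(2, Pow(12, -1)), Mul(-4, Pow(5, -1)))), 12) = Mul(Add(5, Add(Mul(2, Rational(1, 12)), Mul(-4, Rational(1, 5)))), 12) = Mul(Add(5, Add(Rational(1, 6), Rational(-4, 5))), 12) = Mul(Add(5, Rational(-19, 30)), 12) = Mul(Rational(131, 30), 12) = Rational(262, 5)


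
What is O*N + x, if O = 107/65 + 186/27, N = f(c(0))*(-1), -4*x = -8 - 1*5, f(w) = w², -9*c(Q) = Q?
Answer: 13/4 ≈ 3.2500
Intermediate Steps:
c(Q) = -Q/9
x = 13/4 (x = -(-8 - 1*5)/4 = -(-8 - 5)/4 = -¼*(-13) = 13/4 ≈ 3.2500)
N = 0 (N = (-⅑*0)²*(-1) = 0²*(-1) = 0*(-1) = 0)
O = 4993/585 (O = 107*(1/65) + 186*(1/27) = 107/65 + 62/9 = 4993/585 ≈ 8.5350)
O*N + x = (4993/585)*0 + 13/4 = 0 + 13/4 = 13/4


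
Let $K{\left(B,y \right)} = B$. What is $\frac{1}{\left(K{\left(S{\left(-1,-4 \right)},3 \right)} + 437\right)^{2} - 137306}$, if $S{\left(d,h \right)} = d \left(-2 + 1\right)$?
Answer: $\frac{1}{54538} \approx 1.8336 \cdot 10^{-5}$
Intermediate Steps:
$S{\left(d,h \right)} = - d$ ($S{\left(d,h \right)} = d \left(-1\right) = - d$)
$\frac{1}{\left(K{\left(S{\left(-1,-4 \right)},3 \right)} + 437\right)^{2} - 137306} = \frac{1}{\left(\left(-1\right) \left(-1\right) + 437\right)^{2} - 137306} = \frac{1}{\left(1 + 437\right)^{2} - 137306} = \frac{1}{438^{2} - 137306} = \frac{1}{191844 - 137306} = \frac{1}{54538}$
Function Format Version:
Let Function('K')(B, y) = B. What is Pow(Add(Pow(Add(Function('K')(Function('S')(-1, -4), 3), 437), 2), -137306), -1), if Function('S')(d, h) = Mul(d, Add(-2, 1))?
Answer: Rational(1, 54538) ≈ 1.8336e-5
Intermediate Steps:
Function('S')(d, h) = Mul(-1, d) (Function('S')(d, h) = Mul(d, -1) = Mul(-1, d))
Pow(Add(Pow(Add(Function('K')(Function('S')(-1, -4), 3), 437), 2), -137306), -1) = Pow(Add(Pow(Add(Mul(-1, -1), 437), 2), -137306), -1) = Pow(Add(Pow(Add(1, 437), 2), -137306), -1) = Pow(Add(Pow(438, 2), -137306), -1) = Pow(Add(191844, -137306), -1) = Pow(54538, -1) = Rational(1, 54538)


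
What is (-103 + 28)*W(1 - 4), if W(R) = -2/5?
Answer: 30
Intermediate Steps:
W(R) = -⅖ (W(R) = -2*⅕ = -⅖)
(-103 + 28)*W(1 - 4) = (-103 + 28)*(-⅖) = -75*(-⅖) = 30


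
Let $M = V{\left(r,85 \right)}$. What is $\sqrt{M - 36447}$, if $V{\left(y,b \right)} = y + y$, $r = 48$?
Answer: $3 i \sqrt{4039} \approx 190.66 i$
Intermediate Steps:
$V{\left(y,b \right)} = 2 y$
$M = 96$ ($M = 2 \cdot 48 = 96$)
$\sqrt{M - 36447} = \sqrt{96 - 36447} = \sqrt{-36351} = 3 i \sqrt{4039}$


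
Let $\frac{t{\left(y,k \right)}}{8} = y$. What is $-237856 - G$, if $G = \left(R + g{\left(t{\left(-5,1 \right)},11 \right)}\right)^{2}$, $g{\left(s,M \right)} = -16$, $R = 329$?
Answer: $-335825$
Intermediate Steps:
$t{\left(y,k \right)} = 8 y$
$G = 97969$ ($G = \left(329 - 16\right)^{2} = 313^{2} = 97969$)
$-237856 - G = -237856 - 97969 = -335825$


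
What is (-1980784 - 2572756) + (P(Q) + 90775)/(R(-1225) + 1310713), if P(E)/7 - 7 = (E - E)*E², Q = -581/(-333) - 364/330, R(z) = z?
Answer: -745350737087/163686 ≈ -4.5535e+6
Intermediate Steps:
Q = 11753/18315 (Q = -581*(-1/333) - 364*1/330 = 581/333 - 182/165 = 11753/18315 ≈ 0.64171)
P(E) = 49 (P(E) = 49 + 7*((E - E)*E²) = 49 + 7*(0*E²) = 49 + 7*0 = 49 + 0 = 49)
(-1980784 - 2572756) + (P(Q) + 90775)/(R(-1225) + 1310713) = (-1980784 - 2572756) + (49 + 90775)/(-1225 + 1310713) = -4553540 + 90824/1309488 = -4553540 + 90824*(1/1309488) = -4553540 + 11353/163686 = -745350737087/163686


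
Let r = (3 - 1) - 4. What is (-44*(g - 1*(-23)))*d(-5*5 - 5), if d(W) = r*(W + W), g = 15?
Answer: -200640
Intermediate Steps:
r = -2 (r = 2 - 4 = -2)
d(W) = -4*W (d(W) = -2*(W + W) = -4*W)
(-44*(g - 1*(-23)))*d(-5*5 - 5) = (-44*(15 - 1*(-23)))*(-4*(-5*5 - 5)) = (-44*(15 + 23))*(-4*(-25 - 5)) = (-44*38)*(-4*(-30)) = -1672*120 = -200640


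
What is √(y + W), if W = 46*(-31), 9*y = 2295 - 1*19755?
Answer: 3*I*√374 ≈ 58.017*I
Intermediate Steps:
y = -1940 (y = (2295 - 1*19755)/9 = (2295 - 19755)/9 = (⅑)*(-17460) = -1940)
W = -1426
√(y + W) = √(-1940 - 1426) = √(-3366) = 3*I*√374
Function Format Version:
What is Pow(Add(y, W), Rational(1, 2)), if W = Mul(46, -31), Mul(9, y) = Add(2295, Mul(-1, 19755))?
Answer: Mul(3, I, Pow(374, Rational(1, 2))) ≈ Mul(58.017, I)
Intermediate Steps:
y = -1940 (y = Mul(Rational(1, 9), Add(2295, Mul(-1, 19755))) = Mul(Rational(1, 9), Add(2295, -19755)) = Mul(Rational(1, 9), -17460) = -1940)
W = -1426
Pow(Add(y, W), Rational(1, 2)) = Pow(Add(-1940, -1426), Rational(1, 2)) = Pow(-3366, Rational(1, 2)) = Mul(3, I, Pow(374, Rational(1, 2)))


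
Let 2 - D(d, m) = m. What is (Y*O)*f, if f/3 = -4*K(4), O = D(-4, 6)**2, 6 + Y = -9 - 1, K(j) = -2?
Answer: -6144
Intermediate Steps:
D(d, m) = 2 - m
Y = -16 (Y = -6 + (-9 - 1) = -6 - 10 = -16)
O = 16 (O = (2 - 1*6)**2 = (2 - 6)**2 = (-4)**2 = 16)
f = 24 (f = 3*(-4*(-2)) = 3*8 = 24)
(Y*O)*f = -16*16*24 = -256*24 = -6144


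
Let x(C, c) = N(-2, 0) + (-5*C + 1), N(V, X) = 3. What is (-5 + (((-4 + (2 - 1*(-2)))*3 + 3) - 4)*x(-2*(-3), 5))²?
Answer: 441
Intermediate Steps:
x(C, c) = 4 - 5*C (x(C, c) = 3 + (-5*C + 1) = 3 + (1 - 5*C) = 4 - 5*C)
(-5 + (((-4 + (2 - 1*(-2)))*3 + 3) - 4)*x(-2*(-3), 5))² = (-5 + (((-4 + (2 - 1*(-2)))*3 + 3) - 4)*(4 - (-10)*(-3)))² = (-5 + (((-4 + (2 + 2))*3 + 3) - 4)*(4 - 5*6))² = (-5 + (((-4 + 4)*3 + 3) - 4)*(4 - 30))² = (-5 + ((0*3 + 3) - 4)*(-26))² = (-5 + ((0 + 3) - 4)*(-26))² = (-5 + (3 - 4)*(-26))² = (-5 - 1*(-26))² = (-5 + 26)² = 21² = 441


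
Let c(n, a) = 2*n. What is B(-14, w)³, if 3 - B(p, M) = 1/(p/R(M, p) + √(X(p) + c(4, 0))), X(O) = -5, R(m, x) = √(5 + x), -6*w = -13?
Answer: (-13662 + 42336*I + √3*(45198 + 6804*I))/(1610*I + 1683*√3) ≈ 24.844 + 4.8443*I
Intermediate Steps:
w = 13/6 (w = -⅙*(-13) = 13/6 ≈ 2.1667)
B(p, M) = 3 - 1/(√3 + p/√(5 + p)) (B(p, M) = 3 - 1/(p/(√(5 + p)) + √(-5 + 2*4)) = 3 - 1/(p/√(5 + p) + √(-5 + 8)) = 3 - 1/(p/√(5 + p) + √3) = 3 - 1/(√3 + p/√(5 + p)))
B(-14, w)³ = ((-√(5 - 14) + 3*(-14) + 3*√(15 + 3*(-14)))/(-14 + √3*√(5 - 14)))³ = ((-√(-9) - 42 + 3*√(15 - 42))/(-14 + √3*√(-9)))³ = ((-3*I - 42 + 3*√(-27))/(-14 + √3*(3*I)))³ = ((-3*I - 42 + 3*(3*I*√3))/(-14 + 3*I*√3))³ = ((-3*I - 42 + 9*I*√3)/(-14 + 3*I*√3))³ = ((-42 - 3*I + 9*I*√3)/(-14 + 3*I*√3))³ = (-42 - 3*I + 9*I*√3)³/(-14 + 3*I*√3)³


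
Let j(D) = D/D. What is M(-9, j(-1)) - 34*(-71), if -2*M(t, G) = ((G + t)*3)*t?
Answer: 2306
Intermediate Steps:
j(D) = 1
M(t, G) = -t*(3*G + 3*t)/2 (M(t, G) = -(G + t)*3*t/2 = -(3*G + 3*t)*t/2 = -t*(3*G + 3*t)/2)
M(-9, j(-1)) - 34*(-71) = -3/2*(-9)*(1 - 9) - 34*(-71) = -3/2*(-9)*(-8) + 2414 = -108 + 2414 = 2306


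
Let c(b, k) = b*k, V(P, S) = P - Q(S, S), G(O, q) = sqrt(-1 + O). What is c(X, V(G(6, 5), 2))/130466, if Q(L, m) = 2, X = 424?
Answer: -424/65233 + 212*sqrt(5)/65233 ≈ 0.00076719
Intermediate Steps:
V(P, S) = -2 + P (V(P, S) = P - 1*2 = P - 2 = -2 + P)
c(X, V(G(6, 5), 2))/130466 = (424*(-2 + sqrt(-1 + 6)))/130466 = (424*(-2 + sqrt(5)))*(1/130466) = (-848 + 424*sqrt(5))*(1/130466) = -424/65233 + 212*sqrt(5)/65233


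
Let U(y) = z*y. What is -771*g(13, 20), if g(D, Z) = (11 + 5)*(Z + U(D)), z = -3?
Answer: 234384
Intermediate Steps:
U(y) = -3*y
g(D, Z) = -48*D + 16*Z (g(D, Z) = (11 + 5)*(Z - 3*D) = 16*(Z - 3*D) = -48*D + 16*Z)
-771*g(13, 20) = -771*(-48*13 + 16*20) = -771*(-624 + 320) = -771*(-304) = 234384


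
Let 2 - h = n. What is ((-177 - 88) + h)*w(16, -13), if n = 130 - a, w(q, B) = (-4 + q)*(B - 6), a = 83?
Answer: 70680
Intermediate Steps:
w(q, B) = (-6 + B)*(-4 + q) (w(q, B) = (-4 + q)*(-6 + B) = (-6 + B)*(-4 + q))
n = 47 (n = 130 - 1*83 = 130 - 83 = 47)
h = -45 (h = 2 - 1*47 = 2 - 47 = -45)
((-177 - 88) + h)*w(16, -13) = ((-177 - 88) - 45)*(24 - 6*16 - 4*(-13) - 13*16) = (-265 - 45)*(24 - 96 + 52 - 208) = -310*(-228) = 70680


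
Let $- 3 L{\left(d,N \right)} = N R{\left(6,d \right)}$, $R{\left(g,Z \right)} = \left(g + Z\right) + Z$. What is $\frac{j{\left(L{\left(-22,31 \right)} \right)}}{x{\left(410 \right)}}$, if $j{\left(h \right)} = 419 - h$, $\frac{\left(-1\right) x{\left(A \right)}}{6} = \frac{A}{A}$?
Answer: $- \frac{79}{18} \approx -4.3889$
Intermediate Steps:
$R{\left(g,Z \right)} = g + 2 Z$ ($R{\left(g,Z \right)} = \left(Z + g\right) + Z = g + 2 Z$)
$L{\left(d,N \right)} = - \frac{N \left(6 + 2 d\right)}{3}$
$x{\left(A \right)} = -6$ ($x{\left(A \right)} = - 6 \frac{A}{A} = \left(-6\right) 1 = -6$)
$\frac{j{\left(L{\left(-22,31 \right)} \right)}}{x{\left(410 \right)}} = \frac{419 - \left(- \frac{2}{3}\right) 31 \left(3 - 22\right)}{-6} = \left(419 - \left(- \frac{2}{3}\right) 31 \left(-19\right)\right) \left(- \frac{1}{6}\right) = \left(419 - \frac{1178}{3}\right) \left(- \frac{1}{6}\right) = \frac{79}{3} \left(- \frac{1}{6}\right) = - \frac{79}{18}$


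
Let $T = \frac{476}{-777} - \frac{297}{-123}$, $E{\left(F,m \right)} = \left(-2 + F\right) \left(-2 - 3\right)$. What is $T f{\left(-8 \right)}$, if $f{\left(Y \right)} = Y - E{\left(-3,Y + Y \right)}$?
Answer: $- \frac{90211}{1517} \approx -59.467$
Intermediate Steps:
$E{\left(F,m \right)} = 10 - 5 F$ ($E{\left(F,m \right)} = \left(-2 + F\right) \left(-5\right) = 10 - 5 F$)
$f{\left(Y \right)} = -25 + Y$ ($f{\left(Y \right)} = Y - \left(10 - -15\right) = Y - \left(10 + 15\right) = Y - 25 = -25 + Y$)
$T = \frac{8201}{4551}$ ($T = 476 \left(- \frac{1}{777}\right) - - \frac{99}{41} = - \frac{68}{111} + \frac{99}{41} = \frac{8201}{4551} \approx 1.802$)
$T f{\left(-8 \right)} = \frac{8201 \left(-25 - 8\right)}{4551} = \frac{8201}{4551} \left(-33\right) = - \frac{90211}{1517}$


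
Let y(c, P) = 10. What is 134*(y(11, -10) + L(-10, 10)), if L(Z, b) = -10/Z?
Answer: 1474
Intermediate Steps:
134*(y(11, -10) + L(-10, 10)) = 134*(10 - 10/(-10)) = 134*(10 - 10*(-⅒)) = 134*(10 + 1) = 134*11 = 1474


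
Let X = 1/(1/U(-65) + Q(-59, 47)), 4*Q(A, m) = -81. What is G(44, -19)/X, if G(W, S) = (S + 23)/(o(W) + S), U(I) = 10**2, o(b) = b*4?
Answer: -2024/3925 ≈ -0.51567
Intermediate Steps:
o(b) = 4*b
U(I) = 100
Q(A, m) = -81/4 (Q(A, m) = (1/4)*(-81) = -81/4)
X = -25/506 (X = 1/(1/100 - 81/4) = 1/(-506/25) = -25/506 ≈ -0.049407)
G(W, S) = (23 + S)/(S + 4*W) (G(W, S) = (S + 23)/(4*W + S) = (23 + S)/(S + 4*W))
G(44, -19)/X = ((23 - 19)/(-19 + 4*44))/(-25/506) = (4/(-19 + 176))*(-506/25) = (4/157)*(-506/25) = -2024/3925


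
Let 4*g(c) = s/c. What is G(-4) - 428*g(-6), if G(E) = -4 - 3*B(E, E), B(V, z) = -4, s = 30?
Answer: 543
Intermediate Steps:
g(c) = 15/(2*c) (g(c) = (30/c)/4 = 15/(2*c))
G(E) = 8 (G(E) = -4 - 3*(-4) = -4 + 12 = 8)
G(-4) - 428*g(-6) = 8 - 3210/(-6) = 8 - 3210*(-1)/6 = 8 - 428*(-5/4) = 8 + 535 = 543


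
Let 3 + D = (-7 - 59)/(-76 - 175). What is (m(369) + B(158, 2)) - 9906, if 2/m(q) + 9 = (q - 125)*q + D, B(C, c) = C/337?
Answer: -37714727004793/3807441165 ≈ -9905.5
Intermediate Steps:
D = -687/251 (D = -3 + (-7 - 59)/(-76 - 175) = -3 - 66/(-251) = -3 - 66*(-1/251) = -3 + 66/251 = -687/251 ≈ -2.7371)
B(C, c) = C/337 (B(C, c) = C*(1/337) = C/337)
m(q) = 2/(-2946/251 + q*(-125 + q)) (m(q) = 2/(-9 + ((q - 125)*q - 687/251)) = 2/(-9 + ((-125 + q)*q - 687/251)) = 2/(-9 + (q*(-125 + q) - 687/251)) = 2/(-9 + (-687/251 + q*(-125 + q))) = 2/(-2946/251 + q*(-125 + q)))
(m(369) + B(158, 2)) - 9906 = (502/(-2946 - 31375*369 + 251*369²) + (1/337)*158) - 9906 = (502/(-2946 - 11577375 + 251*136161) + 158/337) - 9906 = (502/(-2946 - 11577375 + 34176411) + 158/337) - 9906 = (502/22596090 + 158/337) - 9906 = (502*(1/22596090) + 158/337) - 9906 = (251/11298045 + 158/337) - 9906 = 1785175697/3807441165 - 9906 = -37714727004793/3807441165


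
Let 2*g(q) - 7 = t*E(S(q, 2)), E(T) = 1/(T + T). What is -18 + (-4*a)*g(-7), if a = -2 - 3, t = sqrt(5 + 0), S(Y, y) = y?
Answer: 52 + 5*sqrt(5)/2 ≈ 57.590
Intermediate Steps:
E(T) = 1/(2*T)
t = sqrt(5) ≈ 2.2361
g(q) = 7/2 + sqrt(5)/8 (g(q) = 7/2 + (sqrt(5)*((1/2)/2))/2 = 7/2 + (sqrt(5)*((1/2)*(1/2)))/2 = 7/2 + (sqrt(5)*(1/4))/2 = 7/2 + (sqrt(5)/4)/2 = 7/2 + sqrt(5)/8)
a = -5
-18 + (-4*a)*g(-7) = -18 + (-4*(-5))*(7/2 + sqrt(5)/8) = -18 + 20*(7/2 + sqrt(5)/8) = -18 + (70 + 5*sqrt(5)/2) = 52 + 5*sqrt(5)/2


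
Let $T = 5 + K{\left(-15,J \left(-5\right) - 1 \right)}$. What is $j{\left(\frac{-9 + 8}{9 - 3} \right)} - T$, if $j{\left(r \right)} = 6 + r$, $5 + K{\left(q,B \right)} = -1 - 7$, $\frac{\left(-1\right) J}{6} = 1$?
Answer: $\frac{83}{6} \approx 13.833$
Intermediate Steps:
$J = -6$ ($J = \left(-6\right) 1 = -6$)
$K{\left(q,B \right)} = -13$ ($K{\left(q,B \right)} = -5 - 8 = -13$)
$T = -8$ ($T = 5 - 13 = -8$)
$j{\left(\frac{-9 + 8}{9 - 3} \right)} - T = \left(6 + \frac{-9 + 8}{9 - 3}\right) - -8 = \left(6 - \frac{1}{6}\right) + 8 = \frac{35}{6} + 8 = \frac{83}{6}$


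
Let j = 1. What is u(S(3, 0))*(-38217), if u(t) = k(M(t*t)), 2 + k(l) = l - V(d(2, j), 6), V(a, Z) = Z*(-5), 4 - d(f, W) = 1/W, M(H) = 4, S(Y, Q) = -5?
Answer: -1222944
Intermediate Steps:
d(f, W) = 4 - 1/W
V(a, Z) = -5*Z
k(l) = 28 + l (k(l) = -2 + (l - (-5)*6) = -2 + (l - 1*(-30)) = -2 + (l + 30) = -2 + (30 + l) = 28 + l)
u(t) = 32 (u(t) = 28 + 4 = 32)
u(S(3, 0))*(-38217) = 32*(-38217) = -1222944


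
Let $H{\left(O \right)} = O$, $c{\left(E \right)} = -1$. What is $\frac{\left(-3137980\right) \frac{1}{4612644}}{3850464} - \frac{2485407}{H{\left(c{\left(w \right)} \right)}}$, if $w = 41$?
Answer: $\frac{11035716381409754033}{4440204916704} \approx 2.4854 \cdot 10^{6}$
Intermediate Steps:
$\frac{\left(-3137980\right) \frac{1}{4612644}}{3850464} - \frac{2485407}{H{\left(c{\left(w \right)} \right)}} = \frac{\left(-3137980\right) \frac{1}{4612644}}{3850464} - \frac{2485407}{-1} = \left(-3137980\right) \frac{1}{4612644} \cdot \frac{1}{3850464} - -2485407 = \left(- \frac{784495}{1153161}\right) \frac{1}{3850464} + 2485407 = - \frac{784495}{4440204916704} + 2485407 = \frac{11035716381409754033}{4440204916704}$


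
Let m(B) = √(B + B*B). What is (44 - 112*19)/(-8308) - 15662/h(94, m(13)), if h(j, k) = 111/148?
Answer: -130118333/6231 ≈ -20882.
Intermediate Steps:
m(B) = √(B + B²)
h(j, k) = ¾ (h(j, k) = 111*(1/148) = ¾)
(44 - 112*19)/(-8308) - 15662/h(94, m(13)) = (44 - 112*19)/(-8308) - 15662/¾ = (44 - 2128)*(-1/8308) - 15662*4/3 = -2084*(-1/8308) - 62648/3 = 521/2077 - 62648/3 = -130118333/6231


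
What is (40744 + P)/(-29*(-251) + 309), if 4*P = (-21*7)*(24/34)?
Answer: 692207/128996 ≈ 5.3661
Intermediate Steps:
P = -441/17 (P = ((-21*7)*(24/34))/4 = (-3528/34)/4 = (-147*12/17)/4 = (¼)*(-1764/17) = -441/17 ≈ -25.941)
(40744 + P)/(-29*(-251) + 309) = (40744 - 441/17)/(-29*(-251) + 309) = 692207/(17*(7279 + 309)) = (692207/17)/7588 = (692207/17)*(1/7588) = 692207/128996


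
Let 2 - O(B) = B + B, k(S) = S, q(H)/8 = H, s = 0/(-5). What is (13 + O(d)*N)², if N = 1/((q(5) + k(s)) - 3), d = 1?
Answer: 169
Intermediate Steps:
s = 0 (s = 0*(-⅕) = 0)
q(H) = 8*H
O(B) = 2 - 2*B (O(B) = 2 - (B + B) = 2 - 2*B)
N = 1/37 (N = 1/((8*5 + 0) - 3) = 1/((40 + 0) - 3) = 1/(40 - 3) = 1/37 ≈ 0.027027)
(13 + O(d)*N)² = (13 + (2 - 2*1)*(1/37))² = (13 + (2 - 2)*(1/37))² = (13 + 0*(1/37))² = (13 + 0)² = 13² = 169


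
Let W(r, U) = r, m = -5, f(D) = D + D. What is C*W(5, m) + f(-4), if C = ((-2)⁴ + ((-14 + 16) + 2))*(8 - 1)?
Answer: 692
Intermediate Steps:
f(D) = 2*D
C = 140 (C = (16 + (2 + 2))*7 = (16 + 4)*7 = 20*7 = 140)
C*W(5, m) + f(-4) = 140*5 + 2*(-4) = 700 - 8 = 692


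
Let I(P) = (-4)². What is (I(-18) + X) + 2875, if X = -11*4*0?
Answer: 2891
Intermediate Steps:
I(P) = 16
X = 0 (X = -44*0 = 0)
(I(-18) + X) + 2875 = (16 + 0) + 2875 = 16 + 2875 = 2891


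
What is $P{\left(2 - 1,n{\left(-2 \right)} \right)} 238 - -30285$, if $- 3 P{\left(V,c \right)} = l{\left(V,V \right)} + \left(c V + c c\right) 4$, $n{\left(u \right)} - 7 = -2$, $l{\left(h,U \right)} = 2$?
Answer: $\frac{61819}{3} \approx 20606.0$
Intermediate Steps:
$n{\left(u \right)} = 5$ ($n{\left(u \right)} = 7 - 2 = 5$)
$P{\left(V,c \right)} = - \frac{2}{3} - \frac{4 c^{2}}{3} - \frac{4 V c}{3}$ ($P{\left(V,c \right)} = - \frac{2 + \left(c V + c c\right) 4}{3} = - \frac{2 + \left(V c + c^{2}\right) 4}{3} = - \frac{2 + \left(c^{2} + V c\right) 4}{3} = - \frac{2 + \left(4 c^{2} + 4 V c\right)}{3} = - \frac{2 + 4 c^{2} + 4 V c}{3} = - \frac{2}{3} - \frac{4 c^{2}}{3} - \frac{4 V c}{3}$)
$P{\left(2 - 1,n{\left(-2 \right)} \right)} 238 - -30285 = \left(- \frac{2}{3} - \frac{4 \cdot 5^{2}}{3} - \frac{4}{3} \left(2 - 1\right) 5\right) 238 - -30285 = \left(- \frac{2}{3} - \frac{100}{3} - \frac{4}{3} \left(2 - 1\right) 5\right) 238 + 30285 = \left(- \frac{2}{3} - \frac{100}{3} - \frac{4}{3} \cdot 5\right) 238 + 30285 = \left(- \frac{2}{3} - \frac{100}{3} - \frac{20}{3}\right) 238 + 30285 = \left(- \frac{122}{3}\right) 238 + 30285 = - \frac{29036}{3} + 30285 = \frac{61819}{3}$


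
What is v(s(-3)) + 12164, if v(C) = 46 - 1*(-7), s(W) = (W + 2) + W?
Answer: 12217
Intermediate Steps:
s(W) = 2 + 2*W (s(W) = (2 + W) + W = 2 + 2*W)
v(C) = 53 (v(C) = 46 + 7 = 53)
v(s(-3)) + 12164 = 53 + 12164 = 12217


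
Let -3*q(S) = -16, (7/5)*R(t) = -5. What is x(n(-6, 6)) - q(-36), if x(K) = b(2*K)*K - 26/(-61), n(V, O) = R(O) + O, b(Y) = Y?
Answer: 61772/8967 ≈ 6.8888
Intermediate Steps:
R(t) = -25/7 (R(t) = (5/7)*(-5) = -25/7)
q(S) = 16/3 (q(S) = -⅓*(-16) = 16/3)
n(V, O) = -25/7 + O
x(K) = 26/61 + 2*K² (x(K) = (2*K)*K - 26/(-61) = 2*K² - 26*(-1/61) = 2*K² + 26/61 = 26/61 + 2*K²)
x(n(-6, 6)) - q(-36) = (26/61 + 2*(-25/7 + 6)²) - 1*16/3 = (26/61 + 2*(17/7)²) - 16/3 = (26/61 + 2*(289/49)) - 16/3 = (26/61 + 578/49) - 16/3 = 36532/2989 - 16/3 = 61772/8967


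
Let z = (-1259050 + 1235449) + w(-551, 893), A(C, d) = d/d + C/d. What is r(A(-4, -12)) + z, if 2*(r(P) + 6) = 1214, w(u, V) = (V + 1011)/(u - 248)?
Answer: -1081112/47 ≈ -23002.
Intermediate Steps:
A(C, d) = 1 + C/d
w(u, V) = (1011 + V)/(-248 + u)
r(P) = 601 (r(P) = -6 + (½)*1214 = -6 + 607 = 601)
z = -1109359/47 (z = (-1259050 + 1235449) + (1011 + 893)/(-248 - 551) = -23601 + 1904/(-799) = -23601 - 1/799*1904 = -23601 - 112/47 = -1109359/47 ≈ -23603.)
r(A(-4, -12)) + z = 601 - 1109359/47 = -1081112/47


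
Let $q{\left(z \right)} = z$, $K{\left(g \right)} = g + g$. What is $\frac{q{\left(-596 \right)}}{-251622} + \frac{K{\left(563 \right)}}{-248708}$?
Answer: $- \frac{33774101}{15645101094} \approx -0.0021588$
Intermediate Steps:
$K{\left(g \right)} = 2 g$
$\frac{q{\left(-596 \right)}}{-251622} + \frac{K{\left(563 \right)}}{-248708} = - \frac{596}{-251622} + \frac{2 \cdot 563}{-248708} = \left(-596\right) \left(- \frac{1}{251622}\right) + 1126 \left(- \frac{1}{248708}\right) = \frac{298}{125811} - \frac{563}{124354} = - \frac{33774101}{15645101094}$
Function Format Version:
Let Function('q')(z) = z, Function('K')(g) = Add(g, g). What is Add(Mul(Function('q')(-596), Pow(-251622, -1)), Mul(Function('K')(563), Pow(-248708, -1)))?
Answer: Rational(-33774101, 15645101094) ≈ -0.0021588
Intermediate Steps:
Function('K')(g) = Mul(2, g)
Add(Mul(Function('q')(-596), Pow(-251622, -1)), Mul(Function('K')(563), Pow(-248708, -1))) = Add(Mul(-596, Pow(-251622, -1)), Mul(Mul(2, 563), Pow(-248708, -1))) = Add(Mul(-596, Rational(-1, 251622)), Mul(1126, Rational(-1, 248708))) = Add(Rational(298, 125811), Rational(-563, 124354)) = Rational(-33774101, 15645101094)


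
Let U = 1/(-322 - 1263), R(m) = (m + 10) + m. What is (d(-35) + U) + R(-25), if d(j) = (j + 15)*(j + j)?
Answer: 2155599/1585 ≈ 1360.0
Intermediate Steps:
R(m) = 10 + 2*m (R(m) = (10 + m) + m = 10 + 2*m)
d(j) = 2*j*(15 + j) (d(j) = (15 + j)*(2*j) = 2*j*(15 + j))
U = -1/1585 (U = 1/(-1585) = -1/1585 ≈ -0.00063092)
(d(-35) + U) + R(-25) = (2*(-35)*(15 - 35) - 1/1585) + (10 + 2*(-25)) = (2*(-35)*(-20) - 1/1585) + (10 - 50) = (1400 - 1/1585) - 40 = 2218999/1585 - 40 = 2155599/1585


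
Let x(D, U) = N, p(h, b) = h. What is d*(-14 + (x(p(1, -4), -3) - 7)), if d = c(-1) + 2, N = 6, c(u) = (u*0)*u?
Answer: -30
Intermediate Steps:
c(u) = 0 (c(u) = 0*u = 0)
x(D, U) = 6
d = 2 (d = 0 + 2 = 2)
d*(-14 + (x(p(1, -4), -3) - 7)) = 2*(-14 + (6 - 7)) = 2*(-14 - 1) = 2*(-15) = -30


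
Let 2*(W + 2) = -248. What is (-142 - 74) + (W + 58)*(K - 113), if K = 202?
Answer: -6268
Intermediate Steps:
W = -126 (W = -2 + (½)*(-248) = -2 - 124 = -126)
(-142 - 74) + (W + 58)*(K - 113) = (-142 - 74) + (-126 + 58)*(202 - 113) = -216 - 68*89 = -216 - 6052 = -6268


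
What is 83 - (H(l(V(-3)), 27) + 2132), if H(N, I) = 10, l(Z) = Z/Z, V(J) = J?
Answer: -2059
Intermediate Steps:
l(Z) = 1
83 - (H(l(V(-3)), 27) + 2132) = 83 - (10 + 2132) = 83 - 1*2142 = 83 - 2142 = -2059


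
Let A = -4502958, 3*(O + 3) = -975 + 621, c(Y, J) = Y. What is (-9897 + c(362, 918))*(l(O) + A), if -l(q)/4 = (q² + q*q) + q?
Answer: 44047905070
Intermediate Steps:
O = -121 (O = -3 + (-975 + 621)/3 = -3 + (⅓)*(-354) = -3 - 118 = -121)
l(q) = -8*q² - 4*q (l(q) = -4*((q² + q*q) + q) = -4*((q² + q²) + q) = -4*(2*q² + q) = -4*(q + 2*q²) = -8*q² - 4*q)
(-9897 + c(362, 918))*(l(O) + A) = (-9897 + 362)*(-4*(-121)*(1 + 2*(-121)) - 4502958) = -9535*(-4*(-121)*(1 - 242) - 4502958) = -9535*(-4*(-121)*(-241) - 4502958) = -9535*(-116644 - 4502958) = -9535*(-4619602) = 44047905070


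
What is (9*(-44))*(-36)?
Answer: 14256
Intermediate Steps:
(9*(-44))*(-36) = -396*(-36) = 14256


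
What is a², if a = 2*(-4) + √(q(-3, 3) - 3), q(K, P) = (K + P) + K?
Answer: (8 - I*√6)² ≈ 58.0 - 39.192*I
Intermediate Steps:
q(K, P) = P + 2*K
a = -8 + I*√6 (a = 2*(-4) + √((3 + 2*(-3)) - 3) = -8 + √((3 - 6) - 3) = -8 + √(-3 - 3) = -8 + √(-6) = -8 + I*√6 ≈ -8.0 + 2.4495*I)
a² = (-8 + I*√6)²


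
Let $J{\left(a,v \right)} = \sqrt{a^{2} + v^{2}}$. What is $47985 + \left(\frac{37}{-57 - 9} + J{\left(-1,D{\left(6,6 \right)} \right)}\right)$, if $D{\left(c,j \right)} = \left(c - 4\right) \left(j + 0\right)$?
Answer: $\frac{3166973}{66} + \sqrt{145} \approx 47997.0$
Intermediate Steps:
$D{\left(c,j \right)} = j \left(-4 + c\right)$ ($D{\left(c,j \right)} = \left(-4 + c\right) j = j \left(-4 + c\right)$)
$47985 + \left(\frac{37}{-57 - 9} + J{\left(-1,D{\left(6,6 \right)} \right)}\right) = 47985 + \left(\frac{37}{-57 - 9} + \sqrt{\left(-1\right)^{2} + \left(6 \left(-4 + 6\right)\right)^{2}}\right) = 47985 + \left(\frac{37}{-66} + \sqrt{1 + \left(6 \cdot 2\right)^{2}}\right) = 47985 + \left(37 \left(- \frac{1}{66}\right) + \sqrt{1 + 12^{2}}\right) = 47985 - \left(\frac{37}{66} - \sqrt{1 + 144}\right) = 47985 - \left(\frac{37}{66} - \sqrt{145}\right) = \frac{3166973}{66} + \sqrt{145}$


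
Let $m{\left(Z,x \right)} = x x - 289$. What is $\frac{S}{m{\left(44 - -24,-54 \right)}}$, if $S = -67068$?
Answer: $- \frac{67068}{2627} \approx -25.53$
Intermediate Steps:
$m{\left(Z,x \right)} = -289 + x^{2}$ ($m{\left(Z,x \right)} = x^{2} - 289 = -289 + x^{2}$)
$\frac{S}{m{\left(44 - -24,-54 \right)}} = - \frac{67068}{-289 + \left(-54\right)^{2}} = - \frac{67068}{-289 + 2916} = - \frac{67068}{2627}$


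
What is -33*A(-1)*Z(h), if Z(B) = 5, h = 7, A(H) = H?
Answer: 165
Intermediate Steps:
-33*A(-1)*Z(h) = -33*(-1)*5 = -(-33)*5 = -1*(-165) = 165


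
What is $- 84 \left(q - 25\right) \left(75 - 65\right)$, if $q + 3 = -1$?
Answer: $24360$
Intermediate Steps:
$q = -4$ ($q = -3 - 1 = -4$)
$- 84 \left(q - 25\right) \left(75 - 65\right) = - 84 \left(-4 - 25\right) \left(75 - 65\right) = - 84 \left(\left(-29\right) 10\right) = \left(-84\right) \left(-290\right) = 24360$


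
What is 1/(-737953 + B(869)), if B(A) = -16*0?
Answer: -1/737953 ≈ -1.3551e-6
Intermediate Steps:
B(A) = 0
1/(-737953 + B(869)) = 1/(-737953 + 0) = 1/(-737953) = -1/737953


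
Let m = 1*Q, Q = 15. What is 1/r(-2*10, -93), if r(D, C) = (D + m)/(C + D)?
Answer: 113/5 ≈ 22.600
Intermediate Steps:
m = 15 (m = 1*15 = 15)
r(D, C) = (15 + D)/(C + D) (r(D, C) = (D + 15)/(C + D) = (15 + D)/(C + D))
1/r(-2*10, -93) = 1/((15 - 2*10)/(-93 - 2*10)) = 1/((15 - 20)/(-93 - 20)) = 1/(-5/(-113)) = 1/(-1/113*(-5)) = 1/(5/113) = 113/5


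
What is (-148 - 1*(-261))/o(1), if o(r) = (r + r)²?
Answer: 113/4 ≈ 28.250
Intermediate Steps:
o(r) = 4*r² (o(r) = (2*r)² = 4*r²)
(-148 - 1*(-261))/o(1) = (-148 - 1*(-261))/((4*1²)) = (-148 + 261)/((4*1)) = 113/4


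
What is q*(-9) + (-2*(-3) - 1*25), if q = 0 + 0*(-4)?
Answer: -19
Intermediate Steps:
q = 0 (q = 0 + 0 = 0)
q*(-9) + (-2*(-3) - 1*25) = 0*(-9) + (-2*(-3) - 1*25) = 0 + (6 - 25) = 0 - 19 = -19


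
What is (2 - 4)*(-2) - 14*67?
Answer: -934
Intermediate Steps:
(2 - 4)*(-2) - 14*67 = -2*(-2) - 938 = 4 - 938 = -934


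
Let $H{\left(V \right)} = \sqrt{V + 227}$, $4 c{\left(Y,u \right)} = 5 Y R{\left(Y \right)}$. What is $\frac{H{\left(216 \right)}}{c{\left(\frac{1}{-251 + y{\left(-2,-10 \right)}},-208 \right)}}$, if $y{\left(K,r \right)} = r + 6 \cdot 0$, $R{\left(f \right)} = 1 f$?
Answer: $\frac{272484 \sqrt{443}}{5} \approx 1.147 \cdot 10^{6}$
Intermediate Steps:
$R{\left(f \right)} = f$
$y{\left(K,r \right)} = r$ ($y{\left(K,r \right)} = r + 0 = r$)
$c{\left(Y,u \right)} = \frac{5 Y^{2}}{4}$ ($c{\left(Y,u \right)} = \frac{5 Y Y}{4} = \frac{5 Y^{2}}{4}$)
$H{\left(V \right)} = \sqrt{227 + V}$
$\frac{H{\left(216 \right)}}{c{\left(\frac{1}{-251 + y{\left(-2,-10 \right)}},-208 \right)}} = \frac{\sqrt{227 + 216}}{\frac{5}{4} \left(\frac{1}{-251 - 10}\right)^{2}} = \frac{\sqrt{443}}{\frac{5}{4} \left(\frac{1}{-261}\right)^{2}} = \frac{\sqrt{443}}{\frac{5}{4} \left(- \frac{1}{261}\right)^{2}} = \frac{\sqrt{443}}{\frac{5}{4} \cdot \frac{1}{68121}} = \frac{\sqrt{443}}{\frac{5}{272484}} = \sqrt{443} \cdot \frac{272484}{5} = \frac{272484 \sqrt{443}}{5}$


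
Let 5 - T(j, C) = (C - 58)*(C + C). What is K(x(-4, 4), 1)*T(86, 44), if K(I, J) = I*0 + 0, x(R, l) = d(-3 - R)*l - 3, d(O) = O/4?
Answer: 0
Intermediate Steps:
d(O) = O/4 (d(O) = O*(¼) = O/4)
x(R, l) = -3 + l*(-¾ - R/4) (x(R, l) = ((-3 - R)/4)*l - 3 = (-¾ - R/4)*l - 3 = l*(-¾ - R/4) - 3 = -3 + l*(-¾ - R/4))
K(I, J) = 0 (K(I, J) = 0 + 0 = 0)
T(j, C) = 5 - 2*C*(-58 + C) (T(j, C) = 5 - (C - 58)*(C + C) = 5 - (-58 + C)*2*C = 5 - 2*C*(-58 + C))
K(x(-4, 4), 1)*T(86, 44) = 0*(5 - 2*44² + 116*44) = 0*(5 - 2*1936 + 5104) = 0*(5 - 3872 + 5104) = 0*1237 = 0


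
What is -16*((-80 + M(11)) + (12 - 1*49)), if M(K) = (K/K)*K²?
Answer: -64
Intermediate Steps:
M(K) = K² (M(K) = 1*K² = K²)
-16*((-80 + M(11)) + (12 - 1*49)) = -16*((-80 + 11²) + (12 - 1*49)) = -16*((-80 + 121) + (12 - 49)) = -16*(41 - 37) = -16*4 = -64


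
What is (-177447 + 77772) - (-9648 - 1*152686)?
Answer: 62659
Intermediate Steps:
(-177447 + 77772) - (-9648 - 1*152686) = -99675 - (-9648 - 152686) = -99675 - 1*(-162334) = -99675 + 162334 = 62659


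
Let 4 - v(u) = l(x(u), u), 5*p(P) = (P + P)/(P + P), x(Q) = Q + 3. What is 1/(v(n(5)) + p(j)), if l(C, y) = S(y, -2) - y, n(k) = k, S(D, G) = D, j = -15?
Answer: 5/21 ≈ 0.23810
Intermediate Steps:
x(Q) = 3 + Q
p(P) = ⅕ (p(P) = ((P + P)/(P + P))/5 = ((2*P)/((2*P)))/5 = ((2*P)*(1/(2*P)))/5 = (⅕)*1 = ⅕)
l(C, y) = 0 (l(C, y) = y - y = 0)
v(u) = 4 (v(u) = 4 - 1*0 = 4 + 0 = 4)
1/(v(n(5)) + p(j)) = 1/(4 + ⅕) = 1/(21/5) = 5/21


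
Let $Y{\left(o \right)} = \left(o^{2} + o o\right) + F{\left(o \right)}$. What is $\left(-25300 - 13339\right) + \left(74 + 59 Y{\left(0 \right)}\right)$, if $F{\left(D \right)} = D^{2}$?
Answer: $-38565$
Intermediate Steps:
$Y{\left(o \right)} = 3 o^{2}$ ($Y{\left(o \right)} = \left(o^{2} + o o\right) + o^{2} = \left(o^{2} + o^{2}\right) + o^{2} = 2 o^{2} + o^{2} = 3 o^{2}$)
$\left(-25300 - 13339\right) + \left(74 + 59 Y{\left(0 \right)}\right) = \left(-25300 - 13339\right) + \left(74 + 59 \cdot 3 \cdot 0^{2}\right) = -38639 + \left(74 + 59 \cdot 3 \cdot 0\right) = -38639 + \left(74 + 59 \cdot 0\right) = -38639 + \left(74 + 0\right) = -38639 + 74 = -38565$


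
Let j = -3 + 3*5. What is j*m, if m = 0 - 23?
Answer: -276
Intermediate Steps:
m = -23
j = 12 (j = -3 + 15 = 12)
j*m = 12*(-23) = -276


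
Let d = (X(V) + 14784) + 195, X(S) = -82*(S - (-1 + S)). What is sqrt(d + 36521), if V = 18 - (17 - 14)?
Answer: sqrt(51418) ≈ 226.76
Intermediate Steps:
V = 15 (V = 18 - 1*3 = 18 - 3 = 15)
X(S) = -82 (X(S) = -82*(S + (1 - S)) = -82*1 = -82)
d = 14897 (d = (-82 + 14784) + 195 = 14702 + 195 = 14897)
sqrt(d + 36521) = sqrt(14897 + 36521) = sqrt(51418)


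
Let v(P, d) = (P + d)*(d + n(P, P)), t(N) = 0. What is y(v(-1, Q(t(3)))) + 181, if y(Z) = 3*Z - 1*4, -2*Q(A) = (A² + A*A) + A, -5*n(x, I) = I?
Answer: 882/5 ≈ 176.40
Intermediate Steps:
n(x, I) = -I/5
Q(A) = -A² - A/2 (Q(A) = -((A² + A*A) + A)/2 = -((A² + A²) + A)/2 = -(2*A² + A)/2 = -(A + 2*A²)/2 = -A² - A/2)
v(P, d) = (P + d)*(d - P/5)
y(Z) = -4 + 3*Z (y(Z) = 3*Z - 4 = -4 + 3*Z)
y(v(-1, Q(t(3)))) + 181 = (-4 + 3*((-1*0*(½ + 0))² - ⅕*(-1)² + (⅘)*(-1)*(-1*0*(½ + 0)))) + 181 = (-4 + 3*((-1*0*½)² - ⅕*1 + (⅘)*(-1)*(-1*0*½))) + 181 = (-4 + 3*(0² - ⅕ + (⅘)*(-1)*0)) + 181 = (-4 + 3*(0 - ⅕ + 0)) + 181 = (-4 + 3*(-⅕)) + 181 = (-4 - ⅗) + 181 = -23/5 + 181 = 882/5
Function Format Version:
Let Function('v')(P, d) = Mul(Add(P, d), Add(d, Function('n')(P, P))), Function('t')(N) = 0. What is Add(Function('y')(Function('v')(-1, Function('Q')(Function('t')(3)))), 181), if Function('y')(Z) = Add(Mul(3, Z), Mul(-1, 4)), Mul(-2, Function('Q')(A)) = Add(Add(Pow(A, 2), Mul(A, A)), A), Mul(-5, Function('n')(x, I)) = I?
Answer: Rational(882, 5) ≈ 176.40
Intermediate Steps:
Function('n')(x, I) = Mul(Rational(-1, 5), I)
Function('Q')(A) = Add(Mul(-1, Pow(A, 2)), Mul(Rational(-1, 2), A)) (Function('Q')(A) = Mul(Rational(-1, 2), Add(Add(Pow(A, 2), Mul(A, A)), A)) = Mul(Rational(-1, 2), Add(Add(Pow(A, 2), Pow(A, 2)), A)) = Mul(Rational(-1, 2), Add(Mul(2, Pow(A, 2)), A)) = Mul(Rational(-1, 2), Add(A, Mul(2, Pow(A, 2)))) = Add(Mul(-1, Pow(A, 2)), Mul(Rational(-1, 2), A)))
Function('v')(P, d) = Mul(Add(P, d), Add(d, Mul(Rational(-1, 5), P)))
Function('y')(Z) = Add(-4, Mul(3, Z)) (Function('y')(Z) = Add(Mul(3, Z), -4) = Add(-4, Mul(3, Z)))
Add(Function('y')(Function('v')(-1, Function('Q')(Function('t')(3)))), 181) = Add(Add(-4, Mul(3, Add(Pow(Mul(-1, 0, Add(Rational(1, 2), 0)), 2), Mul(Rational(-1, 5), Pow(-1, 2)), Mul(Rational(4, 5), -1, Mul(-1, 0, Add(Rational(1, 2), 0)))))), 181) = Add(Add(-4, Mul(3, Add(Pow(Mul(-1, 0, Rational(1, 2)), 2), Mul(Rational(-1, 5), 1), Mul(Rational(4, 5), -1, Mul(-1, 0, Rational(1, 2)))))), 181) = Add(Add(-4, Mul(3, Add(Pow(0, 2), Rational(-1, 5), Mul(Rational(4, 5), -1, 0)))), 181) = Add(Add(-4, Mul(3, Add(0, Rational(-1, 5), 0))), 181) = Add(Add(-4, Mul(3, Rational(-1, 5))), 181) = Add(Add(-4, Rational(-3, 5)), 181) = Add(Rational(-23, 5), 181) = Rational(882, 5)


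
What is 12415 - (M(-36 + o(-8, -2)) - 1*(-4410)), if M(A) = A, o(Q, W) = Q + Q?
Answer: 8057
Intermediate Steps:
o(Q, W) = 2*Q
12415 - (M(-36 + o(-8, -2)) - 1*(-4410)) = 12415 - ((-36 + 2*(-8)) - 1*(-4410)) = 12415 - ((-36 - 16) + 4410) = 12415 - (-52 + 4410) = 12415 - 1*4358 = 12415 - 4358 = 8057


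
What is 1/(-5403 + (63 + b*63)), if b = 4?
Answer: -1/5088 ≈ -0.00019654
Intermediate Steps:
1/(-5403 + (63 + b*63)) = 1/(-5403 + (63 + 4*63)) = 1/(-5403 + (63 + 252)) = 1/(-5403 + 315) = 1/(-5088) = -1/5088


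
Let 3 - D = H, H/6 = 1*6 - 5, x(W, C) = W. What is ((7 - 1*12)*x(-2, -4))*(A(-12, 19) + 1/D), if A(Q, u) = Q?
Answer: -370/3 ≈ -123.33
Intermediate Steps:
H = 6 (H = 6*(1*6 - 5) = 6*(6 - 5) = 6*1 = 6)
D = -3 (D = 3 - 1*6 = 3 - 6 = -3)
((7 - 1*12)*x(-2, -4))*(A(-12, 19) + 1/D) = ((7 - 1*12)*(-2))*(-12 + 1/(-3)) = ((7 - 12)*(-2))*(-12 - 1/3) = -5*(-2)*(-37/3) = 10*(-37/3) = -370/3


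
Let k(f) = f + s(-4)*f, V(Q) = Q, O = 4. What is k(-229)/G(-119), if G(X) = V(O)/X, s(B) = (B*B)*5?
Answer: 2207331/4 ≈ 5.5183e+5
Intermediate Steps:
s(B) = 5*B² (s(B) = B²*5 = 5*B²)
k(f) = 81*f (k(f) = f + (5*(-4)²)*f = f + (5*16)*f = f + 80*f = 81*f)
G(X) = 4/X
k(-229)/G(-119) = (81*(-229))/((4/(-119))) = -18549/(4*(-1/119)) = -18549/(-4/119) = -18549*(-119/4) = 2207331/4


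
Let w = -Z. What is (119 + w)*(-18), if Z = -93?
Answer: -3816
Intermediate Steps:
w = 93 (w = -1*(-93) = 93)
(119 + w)*(-18) = (119 + 93)*(-18) = 212*(-18) = -3816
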